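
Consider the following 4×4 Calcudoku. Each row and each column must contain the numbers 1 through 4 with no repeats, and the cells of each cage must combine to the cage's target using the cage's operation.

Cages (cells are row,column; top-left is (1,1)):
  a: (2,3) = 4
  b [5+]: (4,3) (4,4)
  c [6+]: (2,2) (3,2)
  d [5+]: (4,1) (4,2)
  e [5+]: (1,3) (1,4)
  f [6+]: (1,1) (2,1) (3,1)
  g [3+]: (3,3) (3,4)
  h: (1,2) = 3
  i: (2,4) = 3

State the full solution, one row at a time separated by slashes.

Cage h is given, which forces (1,2) = 3.
A is a freebie, leaving (2,3) = 4.
Cage i is given, leaving (2,4) = 3.
Cage e's pair has sum 5, which forces (1,3) = 1.
Cage e's pair has sum 5, which forces (1,4) = 4.
Row 2 now contains 4, so (2,2) = 2.
Cage f needs sum 6, which forces (3,1) = 3.
Cage c's pair has sum 6, leaving (3,2) = 4.
1 is placed in column 3, so (3,3) = 2.
Row 3 already has 2, which forces (3,4) = 1.
Column 2 now contains 4, which forces (4,2) = 1.
1 is placed in column 3, so (4,3) = 3.
4 is placed in column 4; hence (4,4) = 2.
Row 1 now contains 1, which forces (1,1) = 2.
Row 2 already has 2, leaving (2,1) = 1.
Row 4 already has 1; hence (4,1) = 4.

2 3 1 4 / 1 2 4 3 / 3 4 2 1 / 4 1 3 2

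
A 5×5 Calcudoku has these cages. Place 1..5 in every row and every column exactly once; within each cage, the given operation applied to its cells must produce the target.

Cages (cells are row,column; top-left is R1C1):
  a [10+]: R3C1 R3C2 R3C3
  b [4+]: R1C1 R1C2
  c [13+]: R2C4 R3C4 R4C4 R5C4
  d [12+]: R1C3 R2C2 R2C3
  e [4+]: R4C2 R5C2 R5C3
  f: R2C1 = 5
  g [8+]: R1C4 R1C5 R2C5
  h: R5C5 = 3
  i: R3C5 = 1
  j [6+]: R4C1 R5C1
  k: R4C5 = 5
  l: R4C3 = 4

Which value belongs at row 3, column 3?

2

F is a freebie, which forces R2C1 = 5.
I is a freebie, leaving R3C5 = 1.
The 3 cells of cage e must have sum 4; hence R4C2 = 1.
Cage l is a single given cell, leaving R4C3 = 4.
K is a freebie, so R4C5 = 5.
The 3 cells of cage e must have sum 4, so R5C2 = 2.
The 3 cells of cage e must have sum 4, so R5C3 = 1.
Cage h is a single given cell, which forces R5C5 = 3.
The two cells of cage b must have sum 4, which forces R1C1 = 1.
Column 2 now contains 1, which forces R1C2 = 3.
The 3 cells of cage d must have sum 12, so R1C3 = 5.
The 3 cells of cage g must have sum 8, leaving R1C4 = 2.
The 3 cells of cage g must have sum 8, leaving R1C5 = 4.
Cage d needs sum 12, which forces R2C2 = 4.
Cage d needs sum 12; hence R2C3 = 3.
The 4 cells of cage c must have sum 13; hence R2C4 = 1.
Cage g needs sum 8; hence R2C5 = 2.
Column 2 now contains 3, so R3C2 = 5.
Column 3 already has 3, so R3C3 = 2.
5 is placed in row 3, leaving R3C4 = 4.
4 is placed in row 4, which forces R4C1 = 2.
Row 4 now contains 5, so R4C4 = 3.
Row 5 now contains 1; hence R5C1 = 4.
Column 4 now contains 4, which forces R5C4 = 5.
Row 3 now contains 2, which forces R3C1 = 3.
Completed grid: 1 3 5 2 4 / 5 4 3 1 2 / 3 5 2 4 1 / 2 1 4 3 5 / 4 2 1 5 3.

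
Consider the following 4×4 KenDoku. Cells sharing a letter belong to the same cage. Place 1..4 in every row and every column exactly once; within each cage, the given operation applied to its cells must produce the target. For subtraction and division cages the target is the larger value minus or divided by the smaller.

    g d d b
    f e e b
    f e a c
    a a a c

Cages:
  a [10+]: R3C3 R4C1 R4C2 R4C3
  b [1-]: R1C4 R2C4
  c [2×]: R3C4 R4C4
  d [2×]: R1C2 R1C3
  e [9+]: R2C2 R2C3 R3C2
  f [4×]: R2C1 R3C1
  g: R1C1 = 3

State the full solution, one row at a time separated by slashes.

3 1 2 4 / 1 2 4 3 / 4 3 1 2 / 2 4 3 1

Cage g is a single given cell; hence R1C1 = 3.
In row 1, 4 can only go at R1C4, so R1C4 = 4.
The two cells of cage b must have difference 1, which forces R2C4 = 3.
In column 1, 2 can only go at R4C1, so R4C1 = 2.
Cage c needs two cells with product 2, leaving R3C4 = 2.
Row 4 already has 2, leaving R4C4 = 1.
Cage a has sum 10, leaving R3C3 = 1.
Cage d needs two cells with product 2, so R1C2 = 1.
Column 3 now contains 1, which forces R1C3 = 2.
Cage f's pair has product 4; hence R2C1 = 1.
Column 3 now contains 2; hence R2C3 = 4.
Row 3 now contains 1, so R3C1 = 4.
Row 3 already has 4, which forces R3C2 = 3.
3 is placed in column 2, leaving R4C2 = 4.
Column 3 already has 4, so R4C3 = 3.
Row 2 already has 4, leaving R2C2 = 2.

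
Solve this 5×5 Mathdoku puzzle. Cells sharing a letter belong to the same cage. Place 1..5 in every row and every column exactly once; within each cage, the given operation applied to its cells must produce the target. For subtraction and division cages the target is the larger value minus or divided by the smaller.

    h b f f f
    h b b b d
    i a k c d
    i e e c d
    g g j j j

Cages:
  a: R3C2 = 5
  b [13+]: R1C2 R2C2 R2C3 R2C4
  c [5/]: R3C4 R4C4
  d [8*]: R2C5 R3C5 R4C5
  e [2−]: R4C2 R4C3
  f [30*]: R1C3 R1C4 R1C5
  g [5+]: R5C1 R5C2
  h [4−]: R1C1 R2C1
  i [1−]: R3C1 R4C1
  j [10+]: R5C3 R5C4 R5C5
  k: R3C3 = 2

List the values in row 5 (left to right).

2 3 1 4 5

Cage a is given; hence R3C2 = 5.
Cage k is a single given cell, so R3C3 = 2.
5 is placed in row 3, leaving R3C4 = 1.
1 is placed in row 3, so R3C5 = 4.
Column 4 now contains 1, which forces R4C4 = 5.
Row 3 already has 4; hence R3C1 = 3.
Row 1 needs a 4, and only R1C2 is open for it.
The only place for 1 in row 1 is R1C1.
Column 1 now contains 1, which forces R2C1 = 5.
The only place for 1 in row 2 is R2C5.
Column 5 now contains 1, leaving R4C5 = 2.
Cage f has product 30, which forces R1C4 = 2.
Row 4 already has 2, so R4C1 = 4.
4 is placed in column 1; hence R5C1 = 2.
Column 4 now contains 2, which forces R5C4 = 4.
Cage b needs sum 13; hence R2C2 = 2.
The 4 cells of cage b must have sum 13, leaving R2C3 = 4.
Column 4 now contains 4, which forces R2C4 = 3.
The two cells of cage g must have sum 5, leaving R5C2 = 3.
Cage j has sum 10; hence R5C3 = 1.
Cage j has sum 10; hence R5C5 = 5.
Cage f has product 30, so R1C3 = 5.
Column 5 already has 5, leaving R1C5 = 3.
Column 2 now contains 3, which forces R4C2 = 1.
1 is placed in column 3, so R4C3 = 3.
Filled in: 1 4 5 2 3 / 5 2 4 3 1 / 3 5 2 1 4 / 4 1 3 5 2 / 2 3 1 4 5.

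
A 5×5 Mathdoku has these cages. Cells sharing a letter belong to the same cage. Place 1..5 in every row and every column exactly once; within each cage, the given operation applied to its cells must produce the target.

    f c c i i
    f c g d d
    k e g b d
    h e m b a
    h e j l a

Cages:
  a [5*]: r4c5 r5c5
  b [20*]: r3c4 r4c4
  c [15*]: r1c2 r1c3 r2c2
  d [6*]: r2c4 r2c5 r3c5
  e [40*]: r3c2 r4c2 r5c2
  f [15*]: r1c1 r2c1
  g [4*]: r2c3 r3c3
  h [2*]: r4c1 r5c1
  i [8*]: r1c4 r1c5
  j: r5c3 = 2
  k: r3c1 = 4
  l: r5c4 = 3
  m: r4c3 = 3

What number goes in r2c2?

3

K is a freebie, so r3c1 = 4.
Row 3 already has 4, so r3c3 = 1.
Row 3 already has 4, so r3c4 = 5.
Cage m is a single given cell, so r4c3 = 3.
Column 4 now contains 5, which forces r4c4 = 4.
Cage j is given, so r5c3 = 2.
Cage l is given, which forces r5c4 = 3.
Column 3 now contains 3, which forces r1c3 = 5.
Column 4 now contains 4, so r1c4 = 2.
Cage i needs two cells with product 8, so r1c5 = 4.
Column 3 now contains 1, so r2c3 = 4.
2 is placed in column 4, which forces r2c4 = 1.
Row 3 now contains 5; hence r3c2 = 2.
Row 3 now contains 2, so r3c5 = 3.
Cage h's pair has product 2, leaving r4c1 = 2.
Cage e has product 40, so r4c2 = 5.
Row 4 now contains 5, which forces r4c5 = 1.
Row 5 now contains 2, leaving r5c1 = 1.
Cage e has product 40; hence r5c2 = 4.
Column 5 already has 1; hence r5c5 = 5.
Row 1 already has 5, leaving r1c1 = 3.
Cage c needs product 15; hence r1c2 = 1.
The two cells of cage f must have product 15; hence r2c1 = 5.
Row 2 already has 1; hence r2c2 = 3.
Column 5 now contains 3, so r2c5 = 2.
Filled in: 3 1 5 2 4 / 5 3 4 1 2 / 4 2 1 5 3 / 2 5 3 4 1 / 1 4 2 3 5.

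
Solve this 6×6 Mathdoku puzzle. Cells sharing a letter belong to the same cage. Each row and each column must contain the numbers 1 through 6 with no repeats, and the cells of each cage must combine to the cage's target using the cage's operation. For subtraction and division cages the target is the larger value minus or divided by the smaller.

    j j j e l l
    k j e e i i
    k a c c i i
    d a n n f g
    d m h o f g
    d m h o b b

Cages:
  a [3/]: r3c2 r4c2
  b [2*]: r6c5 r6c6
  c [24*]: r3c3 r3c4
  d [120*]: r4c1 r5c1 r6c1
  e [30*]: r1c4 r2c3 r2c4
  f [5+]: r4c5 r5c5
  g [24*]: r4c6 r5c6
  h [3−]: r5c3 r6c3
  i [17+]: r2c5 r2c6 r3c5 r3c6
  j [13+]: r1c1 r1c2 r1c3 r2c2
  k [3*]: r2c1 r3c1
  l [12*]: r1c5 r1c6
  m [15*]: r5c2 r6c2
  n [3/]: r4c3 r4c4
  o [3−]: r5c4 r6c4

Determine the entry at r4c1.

Row 4 needs a 5, and only r4c1 is open for it.
In column 1, 2 can only go at r1c1, so r1c1 = 2.
The only place for 5 in row 5 is r5c2.
5 is placed in column 2; hence r2c2 = 4.
5 is placed in column 2, so r6c2 = 3.
Cage a's pair has quotient 3; hence r3c2 = 2.
The two cells of cage a must have quotient 3, so r4c2 = 6.
6 is placed in row 4, so r4c6 = 4.
4 is placed in column 6; hence r5c6 = 6.
Column 2 now contains 6, so r1c2 = 1.
Cage j has sum 13, leaving r1c3 = 6.
Row 1 now contains 6, leaving r1c4 = 5.
The two cells of cage l must have product 12, leaving r1c5 = 4.
4 is placed in column 6, so r1c6 = 3.
Cage i needs sum 17, leaving r2c5 = 6.
Column 6 already has 3, which forces r2c6 = 5.
Column 3 now contains 6, so r3c3 = 4.
Row 3 now contains 4, which forces r3c4 = 6.
5 is placed in column 6, so r3c6 = 1.
Row 5 now contains 6, so r5c1 = 4.
The 3 cells of cage d must have product 120, leaving r6c1 = 6.
Column 3 now contains 4; hence r6c3 = 5.
6 is placed in column 4, so r6c4 = 4.
Column 6 already has 1, which forces r6c6 = 2.
Cage k's pair has product 3, which forces r2c1 = 1.
Row 3 now contains 1, leaving r3c1 = 3.
Cage i needs sum 17, leaving r3c5 = 5.
The two cells of cage h must have difference 3, leaving r5c3 = 2.
Cage o's pair has difference 3, leaving r5c4 = 1.
Row 5 now contains 2; hence r5c5 = 3.
Row 6 now contains 2, so r6c5 = 1.
Column 3 now contains 2, leaving r2c3 = 3.
Cage e needs product 30, so r2c4 = 2.
Cage n's pair has quotient 3, leaving r4c3 = 1.
1 is placed in column 4, so r4c4 = 3.
Column 5 already has 3, so r4c5 = 2.
Filled in: 2 1 6 5 4 3 / 1 4 3 2 6 5 / 3 2 4 6 5 1 / 5 6 1 3 2 4 / 4 5 2 1 3 6 / 6 3 5 4 1 2.

5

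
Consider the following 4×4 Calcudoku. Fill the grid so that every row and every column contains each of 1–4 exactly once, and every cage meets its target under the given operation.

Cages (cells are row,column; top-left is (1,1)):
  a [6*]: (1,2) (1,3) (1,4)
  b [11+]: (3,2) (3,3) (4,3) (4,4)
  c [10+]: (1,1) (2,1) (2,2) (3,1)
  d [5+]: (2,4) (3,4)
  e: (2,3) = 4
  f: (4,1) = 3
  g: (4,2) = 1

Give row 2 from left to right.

E is a freebie, leaving (2,3) = 4.
F is a freebie, so (4,1) = 3.
Cage g is given; hence (4,2) = 1.
Row 4 now contains 1, so (4,3) = 2.
Row 4 already has 2; hence (4,4) = 4.
Cage c has sum 10, so (2,2) = 3.
3 is placed in row 2, so (2,4) = 2.
2 is placed in column 4, so (3,4) = 3.
Column 2 already has 3, which forces (1,2) = 2.
Cage a needs product 6, leaving (1,3) = 3.
3 is placed in column 4; hence (1,4) = 1.
Row 2 already has 2; hence (2,1) = 1.
Cage b needs sum 11, so (3,2) = 4.
3 is placed in row 3; hence (3,3) = 1.
Row 1 already has 2, leaving (1,1) = 4.
4 is placed in row 3, leaving (3,1) = 2.
Filled in: 4 2 3 1 / 1 3 4 2 / 2 4 1 3 / 3 1 2 4.

1 3 4 2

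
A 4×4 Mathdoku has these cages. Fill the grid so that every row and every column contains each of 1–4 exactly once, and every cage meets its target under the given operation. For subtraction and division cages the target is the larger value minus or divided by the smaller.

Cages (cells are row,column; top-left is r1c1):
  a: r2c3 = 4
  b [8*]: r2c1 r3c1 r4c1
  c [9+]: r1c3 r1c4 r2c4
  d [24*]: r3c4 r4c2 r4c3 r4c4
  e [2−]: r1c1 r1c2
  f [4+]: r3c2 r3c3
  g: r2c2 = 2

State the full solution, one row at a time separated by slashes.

G is a freebie, leaving r2c2 = 2.
Cage a is a single given cell, so r2c3 = 4.
4 is placed in row 2; hence r2c4 = 3.
The 3 cells of cage c must have sum 9, leaving r1c3 = 2.
Cage c needs sum 9, so r1c4 = 4.
4 is placed in row 2, so r2c1 = 1.
1 is placed in column 1, which forces r1c1 = 3.
The two cells of cage e must have difference 2, so r1c2 = 1.
Column 2 now contains 1; hence r3c2 = 3.
Row 3 already has 3, leaving r3c3 = 1.
Row 3 already has 1; hence r3c4 = 2.
The 4 cells of cage d must have product 24, leaving r4c2 = 4.
Cage d needs product 24; hence r4c3 = 3.
2 is placed in column 4, leaving r4c4 = 1.
Row 3 now contains 2, so r3c1 = 4.
Row 4 now contains 4; hence r4c1 = 2.

3 1 2 4 / 1 2 4 3 / 4 3 1 2 / 2 4 3 1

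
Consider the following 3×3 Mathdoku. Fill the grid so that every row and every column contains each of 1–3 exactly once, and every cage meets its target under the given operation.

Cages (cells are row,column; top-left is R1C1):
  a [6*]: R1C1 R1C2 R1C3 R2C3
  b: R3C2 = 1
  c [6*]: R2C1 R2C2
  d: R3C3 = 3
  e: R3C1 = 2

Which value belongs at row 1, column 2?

Cage a has product 6, leaving R2C3 = 1.
Cage e is given, so R3C1 = 2.
Cage b is a single given cell, leaving R3C2 = 1.
Cage d is a single given cell; hence R3C3 = 3.
Cage a has product 6, so R1C1 = 1.
Cage a has product 6; hence R1C2 = 3.
3 is placed in column 3, so R1C3 = 2.
Column 1 already has 2, so R2C1 = 3.
The two cells of cage c must have product 6, leaving R2C2 = 2.
Filled in: 1 3 2 / 3 2 1 / 2 1 3.

3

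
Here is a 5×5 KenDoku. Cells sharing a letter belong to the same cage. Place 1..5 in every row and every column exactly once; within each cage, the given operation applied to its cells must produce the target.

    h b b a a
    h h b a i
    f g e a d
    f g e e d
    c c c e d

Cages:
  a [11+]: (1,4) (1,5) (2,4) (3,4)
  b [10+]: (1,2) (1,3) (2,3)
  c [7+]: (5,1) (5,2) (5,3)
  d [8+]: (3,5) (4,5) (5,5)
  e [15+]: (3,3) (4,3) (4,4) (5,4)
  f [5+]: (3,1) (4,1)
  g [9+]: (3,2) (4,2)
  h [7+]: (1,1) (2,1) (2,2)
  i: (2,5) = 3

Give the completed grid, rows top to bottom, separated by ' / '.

1 3 5 2 4 / 5 1 2 4 3 / 3 5 4 1 2 / 2 4 3 5 1 / 4 2 1 3 5

Cage i is a single given cell; hence (2,5) = 3.
In row 5, 3 can only go at (5,4), so (5,4) = 3.
Row 5 needs a 5, and only (5,5) is open for it.
The only place for 5 in column 1 is (2,1).
Cage h needs sum 7, which forces (1,1) = 1.
1 is placed in row 1, so (1,5) = 4.
The 3 cells of cage h must have sum 7, leaving (2,2) = 1.
The 4 cells of cage a must have sum 11, so (1,4) = 2.
The 3 cells of cage b must have sum 10, which forces (2,3) = 2.
Cage a has sum 11, which forces (2,4) = 4.
Cage a needs sum 11, leaving (3,4) = 1.
1 is placed in row 3, which forces (3,5) = 2.
Column 4 now contains 4, which forces (4,4) = 5.
Column 5 already has 2, so (4,5) = 1.
Cage c needs sum 7, so (5,3) = 1.
Row 3 now contains 2; hence (3,1) = 3.
The two cells of cage g must have sum 9; hence (3,2) = 5.
3 is placed in row 3, leaving (3,3) = 4.
Cage f needs two cells with sum 5; hence (4,1) = 2.
5 is placed in row 4, leaving (4,2) = 4.
Column 3 already has 4, which forces (4,3) = 3.
2 is placed in column 1; hence (5,1) = 4.
4 is placed in column 2, so (5,2) = 2.
5 is placed in column 2, so (1,2) = 3.
3 is placed in column 3, leaving (1,3) = 5.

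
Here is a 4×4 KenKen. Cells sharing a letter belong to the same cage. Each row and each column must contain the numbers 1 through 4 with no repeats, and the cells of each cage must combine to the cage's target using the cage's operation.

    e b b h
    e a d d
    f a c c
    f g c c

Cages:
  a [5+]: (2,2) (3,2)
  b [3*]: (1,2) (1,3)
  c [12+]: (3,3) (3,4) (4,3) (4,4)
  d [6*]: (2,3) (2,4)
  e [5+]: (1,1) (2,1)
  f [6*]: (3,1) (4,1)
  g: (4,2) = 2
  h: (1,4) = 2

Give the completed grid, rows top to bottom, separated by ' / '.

4 3 1 2 / 1 4 2 3 / 2 1 3 4 / 3 2 4 1

Cage h is a single given cell, leaving (1,4) = 2.
Column 4 now contains 2, so (2,4) = 3.
Cage g is given, which forces (4,2) = 2.
3 is placed in row 2, so (2,3) = 2.
The two cells of cage f must have product 6; hence (3,1) = 2.
2 is placed in row 4, so (4,1) = 3.
3 is placed in row 4, which forces (4,3) = 4.
4 is placed in row 4; hence (4,4) = 1.
Column 3 already has 4; hence (3,3) = 3.
1 is placed in column 4, so (3,4) = 4.
Cage b needs two cells with product 3; hence (1,2) = 3.
Column 3 now contains 3, which forces (1,3) = 1.
Cage a needs two cells with sum 5, leaving (2,2) = 4.
Row 3 already has 4, leaving (3,2) = 1.
Row 1 now contains 1, so (1,1) = 4.
Row 2 already has 4, leaving (2,1) = 1.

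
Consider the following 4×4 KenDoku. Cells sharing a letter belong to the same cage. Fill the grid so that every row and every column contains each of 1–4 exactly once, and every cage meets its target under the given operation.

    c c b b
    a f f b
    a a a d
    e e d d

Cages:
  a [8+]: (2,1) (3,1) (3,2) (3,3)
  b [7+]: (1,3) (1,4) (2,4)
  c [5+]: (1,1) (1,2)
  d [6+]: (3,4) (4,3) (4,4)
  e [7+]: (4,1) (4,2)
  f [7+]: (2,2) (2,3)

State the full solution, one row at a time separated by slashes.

Cage d has sum 6; hence (3,4) = 3.
Cage a needs sum 8, so (2,1) = 1.
1 is placed in row 2, which forces (2,4) = 2.
Column 4 already has 2; hence (4,4) = 1.
Cage b has sum 7; hence (1,3) = 1.
Column 4 already has 1, so (1,4) = 4.
Row 4 already has 1, so (4,3) = 2.
Cage a needs sum 8, leaving (3,1) = 2.
The 4 cells of cage a must have sum 8; hence (3,2) = 1.
Column 3 already has 2; hence (3,3) = 4.
Column 1 already has 2, leaving (1,1) = 3.
Cage c needs two cells with sum 5, so (1,2) = 2.
Cage f's pair has sum 7, leaving (2,2) = 4.
4 is placed in column 3, so (2,3) = 3.
3 is placed in column 1, so (4,1) = 4.
4 is placed in column 2, which forces (4,2) = 3.

3 2 1 4 / 1 4 3 2 / 2 1 4 3 / 4 3 2 1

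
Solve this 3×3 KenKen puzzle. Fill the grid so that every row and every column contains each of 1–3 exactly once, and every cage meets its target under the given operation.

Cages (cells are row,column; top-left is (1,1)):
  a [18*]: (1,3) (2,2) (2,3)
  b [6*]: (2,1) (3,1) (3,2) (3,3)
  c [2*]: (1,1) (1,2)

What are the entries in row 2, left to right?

1 3 2

Cage a needs product 18, so (1,3) = 3.
The 4 cells of cage b must have product 6, which forces (2,1) = 1.
Cage a has product 18; hence (2,2) = 3.
Cage a has product 18, so (2,3) = 2.
2 is placed in column 3, which forces (3,3) = 1.
1 is placed in column 1, leaving (1,1) = 2.
The two cells of cage c must have product 2, leaving (1,2) = 1.
The 4 cells of cage b must have product 6; hence (3,1) = 3.
Row 3 already has 1; hence (3,2) = 2.
Completed grid: 2 1 3 / 1 3 2 / 3 2 1.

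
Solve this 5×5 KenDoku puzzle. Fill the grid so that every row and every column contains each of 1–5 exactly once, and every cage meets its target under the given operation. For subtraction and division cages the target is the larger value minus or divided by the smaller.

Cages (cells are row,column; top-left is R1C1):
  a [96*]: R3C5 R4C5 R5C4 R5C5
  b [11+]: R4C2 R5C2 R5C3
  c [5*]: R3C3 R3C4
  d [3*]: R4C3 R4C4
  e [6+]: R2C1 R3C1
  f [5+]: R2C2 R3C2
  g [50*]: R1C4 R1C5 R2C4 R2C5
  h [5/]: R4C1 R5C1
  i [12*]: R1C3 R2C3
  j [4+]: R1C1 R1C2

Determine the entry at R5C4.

4

Cage a has product 96, leaving R5C4 = 4.
Row 1 needs a 4, and only R1C3 is open for it.
4 is placed in column 3, so R2C3 = 3.
Column 3 already has 3, leaving R4C3 = 1.
Row 4 already has 1, which forces R4C4 = 3.
Column 3 now contains 1, so R3C3 = 5.
Cage c's pair has product 5, which forces R3C4 = 1.
Row 4 already has 1, leaving R4C1 = 5.
Row 4 now contains 5, so R4C2 = 4.
Row 4 now contains 4, so R4C5 = 2.
Cage h needs two cells with quotient 5, which forces R5C1 = 1.
Column 3 now contains 5, leaving R5C3 = 2.
Column 5 already has 2; hence R5C5 = 3.
1 is placed in column 1; hence R1C1 = 3.
Cage j needs two cells with sum 4, so R1C2 = 1.
Row 1 now contains 1, so R1C5 = 5.
Cage f needs two cells with sum 5, leaving R2C2 = 2.
Row 2 already has 2; hence R2C4 = 5.
5 is placed in column 5, which forces R2C5 = 1.
4 is placed in column 2, so R3C2 = 3.
Column 5 now contains 3, so R3C5 = 4.
2 is placed in row 5, so R5C2 = 5.
Row 1 already has 5, so R1C4 = 2.
Row 2 already has 2, which forces R2C1 = 4.
Row 3 already has 4, which forces R3C1 = 2.
Filled in: 3 1 4 2 5 / 4 2 3 5 1 / 2 3 5 1 4 / 5 4 1 3 2 / 1 5 2 4 3.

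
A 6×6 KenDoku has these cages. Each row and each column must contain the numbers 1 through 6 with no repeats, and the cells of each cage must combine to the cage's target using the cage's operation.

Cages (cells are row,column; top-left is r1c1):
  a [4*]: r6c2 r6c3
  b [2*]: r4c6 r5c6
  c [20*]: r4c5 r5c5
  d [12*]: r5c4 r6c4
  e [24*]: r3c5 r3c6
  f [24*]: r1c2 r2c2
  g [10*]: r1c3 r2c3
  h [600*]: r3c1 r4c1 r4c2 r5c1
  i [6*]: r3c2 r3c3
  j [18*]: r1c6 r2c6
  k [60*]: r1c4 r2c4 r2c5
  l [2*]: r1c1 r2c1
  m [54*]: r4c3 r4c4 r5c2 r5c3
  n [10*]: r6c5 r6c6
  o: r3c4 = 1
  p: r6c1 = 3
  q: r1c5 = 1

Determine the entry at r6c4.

6

Cage q is given, which forces r1c5 = 1.
Cage o is a single given cell, so r3c4 = 1.
Cage h needs product 600, leaving r4c2 = 5.
Row 4 now contains 5, which forces r4c5 = 4.
Column 5 now contains 4, so r5c5 = 5.
Cage p is given; hence r6c1 = 3.
5 is placed in column 5, so r6c5 = 2.
2 is placed in row 6, leaving r6c6 = 5.
1 is placed in row 1, so r1c1 = 2.
Row 1 already has 2, so r1c3 = 5.
5 is placed in row 1; hence r1c4 = 4.
Cage l's pair has product 2, which forces r2c1 = 1.
Column 3 already has 5, so r2c3 = 2.
Row 2 already has 2, which forces r2c4 = 5.
Cage h has product 600, which forces r3c1 = 5.
2 is placed in column 3, which forces r3c3 = 3.
Column 5 now contains 4, so r3c5 = 6.
Cage e needs two cells with product 24, leaving r3c6 = 4.
4 is placed in row 4, so r4c1 = 6.
Row 4 now contains 6, so r4c3 = 1.
Row 4 now contains 6, which forces r4c4 = 3.
Row 4 now contains 1; hence r4c6 = 2.
The 4 cells of cage h must have product 600; hence r5c1 = 4.
Column 3 now contains 1, leaving r5c3 = 6.
Column 4 already has 3, leaving r5c4 = 2.
Column 6 now contains 2, which forces r5c6 = 1.
Column 3 now contains 1, which forces r6c3 = 4.
4 is placed in column 4, so r6c4 = 6.
Row 1 already has 4; hence r1c2 = 6.
6 is placed in row 1, which forces r1c6 = 3.
The two cells of cage f must have product 24, so r2c2 = 4.
Column 5 now contains 6; hence r2c5 = 3.
Column 6 already has 3, leaving r2c6 = 6.
Row 3 already has 3, so r3c2 = 2.
Row 5 already has 1, which forces r5c2 = 3.
4 is placed in row 6; hence r6c2 = 1.
The full grid is 2 6 5 4 1 3 / 1 4 2 5 3 6 / 5 2 3 1 6 4 / 6 5 1 3 4 2 / 4 3 6 2 5 1 / 3 1 4 6 2 5.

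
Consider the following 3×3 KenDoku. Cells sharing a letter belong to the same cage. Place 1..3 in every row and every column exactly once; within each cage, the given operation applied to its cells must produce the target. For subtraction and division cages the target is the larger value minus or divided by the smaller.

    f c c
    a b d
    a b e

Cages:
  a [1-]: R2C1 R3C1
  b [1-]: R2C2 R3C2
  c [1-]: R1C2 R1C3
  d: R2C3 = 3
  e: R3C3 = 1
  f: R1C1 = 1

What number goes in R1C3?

F is a freebie, so R1C1 = 1.
Cage d is given, leaving R2C3 = 3.
Cage e is given; hence R3C3 = 1.
The two cells of cage c must have difference 1, leaving R1C2 = 3.
3 is placed in column 3, leaving R1C3 = 2.
Row 2 already has 3, so R2C1 = 2.
Row 2 already has 2, leaving R2C2 = 1.
The two cells of cage a must have difference 1, leaving R3C1 = 3.
Column 2 now contains 3, so R3C2 = 2.
Completed grid: 1 3 2 / 2 1 3 / 3 2 1.

2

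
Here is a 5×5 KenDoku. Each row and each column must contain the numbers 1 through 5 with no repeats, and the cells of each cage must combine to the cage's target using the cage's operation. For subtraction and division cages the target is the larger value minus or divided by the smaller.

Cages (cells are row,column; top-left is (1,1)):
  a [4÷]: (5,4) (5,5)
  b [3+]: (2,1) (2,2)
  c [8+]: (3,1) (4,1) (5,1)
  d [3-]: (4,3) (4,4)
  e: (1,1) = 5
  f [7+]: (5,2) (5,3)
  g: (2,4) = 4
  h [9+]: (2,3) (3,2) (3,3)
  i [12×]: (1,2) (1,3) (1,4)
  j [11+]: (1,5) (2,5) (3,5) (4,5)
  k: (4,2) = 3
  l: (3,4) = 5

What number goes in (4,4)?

2

Cage e is a single given cell; hence (1,1) = 5.
G is a freebie; hence (2,4) = 4.
Cage l is a single given cell, leaving (3,4) = 5.
K is a freebie, leaving (4,2) = 3.
Column 4 now contains 4; hence (5,4) = 1.
1 is placed in row 5, which forces (5,5) = 4.
Column 4 now contains 1, so (1,4) = 3.
The two cells of cage d must have difference 3, which forces (4,3) = 5.
Column 4 now contains 1, so (4,4) = 2.
Row 4 now contains 2; hence (4,5) = 1.
The 3 cells of cage c must have sum 8, which forces (5,1) = 3.
Column 3 now contains 5, so (5,3) = 2.
Column 5 already has 1, leaving (1,5) = 2.
2 is placed in column 3, so (2,3) = 3.
The 4 cells of cage j must have sum 11; hence (2,5) = 5.
Cage c has sum 8; hence (3,1) = 1.
The 3 cells of cage h must have sum 9, leaving (3,2) = 2.
Cage h has sum 9, so (3,3) = 4.
Cage j has sum 11; hence (3,5) = 3.
Row 4 already has 1, leaving (4,1) = 4.
Row 5 now contains 2, leaving (5,2) = 5.
The 3 cells of cage i must have product 12, so (1,2) = 4.
4 is placed in column 3, which forces (1,3) = 1.
Column 1 already has 1, which forces (2,1) = 2.
Column 2 now contains 2, so (2,2) = 1.
Filled in: 5 4 1 3 2 / 2 1 3 4 5 / 1 2 4 5 3 / 4 3 5 2 1 / 3 5 2 1 4.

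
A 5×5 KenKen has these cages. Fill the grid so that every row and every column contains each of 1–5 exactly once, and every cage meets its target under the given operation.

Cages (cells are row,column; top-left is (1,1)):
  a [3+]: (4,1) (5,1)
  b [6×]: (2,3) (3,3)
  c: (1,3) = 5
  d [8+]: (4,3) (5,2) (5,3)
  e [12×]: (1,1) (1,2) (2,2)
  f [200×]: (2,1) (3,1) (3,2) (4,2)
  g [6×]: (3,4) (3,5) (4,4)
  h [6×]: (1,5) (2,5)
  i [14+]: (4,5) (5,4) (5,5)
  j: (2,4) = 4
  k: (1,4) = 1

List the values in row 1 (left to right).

3 4 5 1 2

Cage c is given, which forces (1,3) = 5.
Cage k is given, which forces (1,4) = 1.
Cage j is given, so (2,4) = 4.
The 3 cells of cage i must have sum 14, which forces (4,5) = 5.
The 3 cells of cage i must have sum 14, leaving (5,4) = 5.
The 3 cells of cage i must have sum 14; hence (5,5) = 4.
The 4 cells of cage f must have product 200, leaving (2,1) = 5.
Cage f needs product 200, leaving (3,2) = 5.
Cage g needs product 6, leaving (3,5) = 1.
Row 2 needs a 1, and only (2,2) is open for it.
1 is placed in column 2, which forces (5,2) = 3.
Cage e needs product 12, which forces (1,1) = 3.
Column 2 already has 3, so (1,2) = 4.
3 is placed in row 1, leaving (1,5) = 2.
2 is placed in column 5; hence (2,5) = 3.
Column 2 now contains 4, leaving (4,2) = 2.
Row 4 already has 2, leaving (4,4) = 3.
3 is placed in row 2, which forces (2,3) = 2.
The 4 cells of cage f must have product 200; hence (3,1) = 4.
Cage b's pair has product 6; hence (3,3) = 3.
Column 4 already has 3; hence (3,4) = 2.
Row 4 already has 2; hence (4,1) = 1.
Row 4 now contains 3, so (4,3) = 4.
The two cells of cage a must have sum 3, which forces (5,1) = 2.
The 3 cells of cage d must have sum 8; hence (5,3) = 1.
Completed grid: 3 4 5 1 2 / 5 1 2 4 3 / 4 5 3 2 1 / 1 2 4 3 5 / 2 3 1 5 4.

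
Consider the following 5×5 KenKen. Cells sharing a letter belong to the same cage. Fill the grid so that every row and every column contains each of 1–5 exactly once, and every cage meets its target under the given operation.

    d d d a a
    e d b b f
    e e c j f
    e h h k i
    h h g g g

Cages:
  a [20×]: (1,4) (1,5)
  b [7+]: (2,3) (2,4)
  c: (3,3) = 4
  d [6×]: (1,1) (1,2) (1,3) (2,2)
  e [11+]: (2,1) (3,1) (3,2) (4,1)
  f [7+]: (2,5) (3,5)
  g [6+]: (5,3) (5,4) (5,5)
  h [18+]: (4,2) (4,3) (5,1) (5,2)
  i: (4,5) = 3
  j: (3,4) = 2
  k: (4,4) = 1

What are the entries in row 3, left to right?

1 3 4 2 5

The 4 cells of cage d must have product 6; hence (2,2) = 1.
C is a freebie, which forces (3,3) = 4.
J is a freebie, so (3,4) = 2.
Column 3 now contains 4, which forces (4,3) = 5.
Cage k is given, so (4,4) = 1.
I is a freebie, which forces (4,5) = 3.
1 is placed in column 4; hence (5,4) = 3.
The two cells of cage f must have sum 7, so (2,5) = 2.
Cage e needs sum 11, which forces (3,1) = 1.
Column 5 now contains 3; hence (3,5) = 5.
Row 4 already has 5, leaving (4,2) = 4.
Cage h has sum 18, leaving (5,1) = 4.
The 4 cells of cage h must have sum 18, which forces (5,2) = 5.
2 is placed in column 5, which forces (5,5) = 1.
Cage d has product 6, so (1,3) = 1.
Cage a's pair has product 20; hence (1,4) = 5.
5 is placed in column 5, so (1,5) = 4.
Cage e has sum 11, so (2,1) = 5.
Row 2 already has 2; hence (2,3) = 3.
Cage b needs two cells with sum 7; hence (2,4) = 4.
5 is placed in row 3, which forces (3,2) = 3.
Row 4 already has 4, so (4,1) = 2.
Row 5 now contains 1, leaving (5,3) = 2.
Column 1 now contains 2, leaving (1,1) = 3.
3 is placed in column 2, so (1,2) = 2.
Filled in: 3 2 1 5 4 / 5 1 3 4 2 / 1 3 4 2 5 / 2 4 5 1 3 / 4 5 2 3 1.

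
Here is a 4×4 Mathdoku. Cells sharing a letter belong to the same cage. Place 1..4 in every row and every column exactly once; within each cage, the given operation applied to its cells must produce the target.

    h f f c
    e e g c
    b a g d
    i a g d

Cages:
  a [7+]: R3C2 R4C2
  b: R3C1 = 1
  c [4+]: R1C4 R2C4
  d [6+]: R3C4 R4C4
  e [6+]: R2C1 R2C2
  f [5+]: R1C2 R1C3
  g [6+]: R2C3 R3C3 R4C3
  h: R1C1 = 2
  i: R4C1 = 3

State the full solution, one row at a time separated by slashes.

Cage h is given; hence R1C1 = 2.
Column 1 now contains 2; hence R2C1 = 4.
4 is placed in row 2, leaving R2C2 = 2.
Cage b is given, which forces R3C1 = 1.
I is a freebie, which forces R4C1 = 3.
Row 4 now contains 3; hence R4C2 = 4.
Row 4 already has 4; hence R4C4 = 2.
The two cells of cage f must have sum 5, so R1C2 = 1.
Cage f needs two cells with sum 5, so R1C3 = 4.
1 is placed in row 1; hence R1C4 = 3.
Cage g has sum 6, which forces R2C3 = 3.
Column 4 already has 3, so R2C4 = 1.
Column 2 now contains 4, which forces R3C2 = 3.
Cage g needs sum 6; hence R3C3 = 2.
Column 4 already has 2, which forces R3C4 = 4.
Row 4 already has 2, which forces R4C3 = 1.

2 1 4 3 / 4 2 3 1 / 1 3 2 4 / 3 4 1 2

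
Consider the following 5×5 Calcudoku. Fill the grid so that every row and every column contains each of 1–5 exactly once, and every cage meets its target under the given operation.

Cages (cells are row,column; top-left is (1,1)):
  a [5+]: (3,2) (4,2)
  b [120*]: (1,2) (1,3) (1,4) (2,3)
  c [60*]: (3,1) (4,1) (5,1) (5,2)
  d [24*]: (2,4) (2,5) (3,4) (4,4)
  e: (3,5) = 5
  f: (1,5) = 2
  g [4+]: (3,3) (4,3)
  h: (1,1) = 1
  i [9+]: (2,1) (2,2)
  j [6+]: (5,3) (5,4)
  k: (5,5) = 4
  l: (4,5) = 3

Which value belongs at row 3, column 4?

Cage h is a single given cell, leaving (1,1) = 1.
Cage f is given, so (1,5) = 2.
E is a freebie, leaving (3,5) = 5.
L is a freebie, so (4,5) = 3.
K is a freebie, leaving (5,5) = 4.
The 4 cells of cage b must have product 120, which forces (2,3) = 2.
Column 5 now contains 4, leaving (2,5) = 1.
Cage g's pair has sum 4, leaving (3,3) = 3.
3 is placed in row 4; hence (4,3) = 1.
Column 3 now contains 1, which forces (5,3) = 5.
Row 5 already has 5, leaving (5,4) = 1.
Column 3 already has 5, so (1,3) = 4.
The 4 cells of cage d must have product 24; hence (2,4) = 3.
Cage c needs product 60, so (3,1) = 2.
Cage a's pair has sum 5; hence (3,2) = 1.
Row 3 already has 2, leaving (3,4) = 4.
Cage c needs product 60, so (4,1) = 5.
Cage a's pair has sum 5, which forces (4,2) = 4.
Column 4 now contains 4; hence (4,4) = 2.
Row 5 already has 5, so (5,1) = 3.
Row 5 already has 1, leaving (5,2) = 2.
Cage b needs product 120, which forces (1,2) = 3.
3 is placed in column 4, leaving (1,4) = 5.
Column 1 now contains 5, which forces (2,1) = 4.
Column 2 already has 4, leaving (2,2) = 5.
Completed grid: 1 3 4 5 2 / 4 5 2 3 1 / 2 1 3 4 5 / 5 4 1 2 3 / 3 2 5 1 4.

4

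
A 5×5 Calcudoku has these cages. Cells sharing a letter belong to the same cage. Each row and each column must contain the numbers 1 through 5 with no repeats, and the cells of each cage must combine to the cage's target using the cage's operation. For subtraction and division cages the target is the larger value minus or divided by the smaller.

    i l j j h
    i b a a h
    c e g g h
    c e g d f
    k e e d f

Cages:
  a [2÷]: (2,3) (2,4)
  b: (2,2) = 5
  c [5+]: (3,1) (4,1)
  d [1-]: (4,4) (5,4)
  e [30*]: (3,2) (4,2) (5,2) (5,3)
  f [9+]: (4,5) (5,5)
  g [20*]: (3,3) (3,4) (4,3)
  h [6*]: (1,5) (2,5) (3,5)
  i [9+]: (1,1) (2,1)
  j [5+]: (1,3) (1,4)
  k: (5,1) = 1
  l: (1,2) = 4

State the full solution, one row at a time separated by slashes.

L is a freebie, so (1,2) = 4.
B is a freebie, so (2,2) = 5.
K is a freebie, so (5,1) = 1.
Row 1 now contains 4, which forces (1,1) = 5.
Row 2 already has 5, leaving (2,1) = 4.
Cage e has product 30, leaving (5,3) = 5.
5 is placed in row 5, leaving (5,5) = 4.
Cage g has product 20; hence (3,4) = 5.
Column 5 now contains 4, which forces (4,5) = 5.
In row 1, 1 can only go at (1,5), so (1,5) = 1.
Row 2 needs a 3, and only (2,5) is open for it.
Column 5 already has 3, so (3,5) = 2.
Row 3 now contains 2; hence (3,1) = 3.
Row 3 already has 3, so (3,2) = 1.
1 is placed in row 3, which forces (3,3) = 4.
Cage c's pair has sum 5; hence (4,1) = 2.
Row 4 now contains 2, so (4,2) = 3.
Column 3 now contains 4, leaving (4,3) = 1.
Row 4 now contains 1, leaving (4,4) = 4.
Column 2 already has 3, leaving (5,2) = 2.
Row 5 already has 2, which forces (5,4) = 3.
The two cells of cage j must have sum 5, so (1,3) = 3.
Column 4 now contains 3, so (1,4) = 2.
1 is placed in column 3, which forces (2,3) = 2.
Cage a's pair has quotient 2, leaving (2,4) = 1.

5 4 3 2 1 / 4 5 2 1 3 / 3 1 4 5 2 / 2 3 1 4 5 / 1 2 5 3 4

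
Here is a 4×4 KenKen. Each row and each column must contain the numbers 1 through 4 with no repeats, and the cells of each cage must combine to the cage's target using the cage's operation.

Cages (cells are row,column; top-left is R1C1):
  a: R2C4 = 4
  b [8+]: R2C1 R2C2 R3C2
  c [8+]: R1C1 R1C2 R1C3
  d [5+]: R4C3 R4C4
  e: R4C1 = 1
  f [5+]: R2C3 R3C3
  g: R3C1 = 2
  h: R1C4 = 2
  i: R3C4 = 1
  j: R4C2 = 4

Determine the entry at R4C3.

2

H is a freebie, which forces R1C4 = 2.
A is a freebie, leaving R2C4 = 4.
Cage g is given, which forces R3C1 = 2.
Cage i is given, which forces R3C4 = 1.
E is a freebie, so R4C1 = 1.
J is a freebie, so R4C2 = 4.
1 is placed in column 4, which forces R4C4 = 3.
Column 1 now contains 1; hence R2C1 = 3.
Cage b has sum 8, leaving R2C2 = 2.
Row 2 already has 2, so R2C3 = 1.
4 is placed in column 2; hence R3C2 = 3.
3 is placed in row 3, which forces R3C3 = 4.
Row 4 now contains 3, so R4C3 = 2.
Column 1 now contains 3, which forces R1C1 = 4.
3 is placed in column 2, leaving R1C2 = 1.
4 is placed in column 3; hence R1C3 = 3.
The full grid is 4 1 3 2 / 3 2 1 4 / 2 3 4 1 / 1 4 2 3.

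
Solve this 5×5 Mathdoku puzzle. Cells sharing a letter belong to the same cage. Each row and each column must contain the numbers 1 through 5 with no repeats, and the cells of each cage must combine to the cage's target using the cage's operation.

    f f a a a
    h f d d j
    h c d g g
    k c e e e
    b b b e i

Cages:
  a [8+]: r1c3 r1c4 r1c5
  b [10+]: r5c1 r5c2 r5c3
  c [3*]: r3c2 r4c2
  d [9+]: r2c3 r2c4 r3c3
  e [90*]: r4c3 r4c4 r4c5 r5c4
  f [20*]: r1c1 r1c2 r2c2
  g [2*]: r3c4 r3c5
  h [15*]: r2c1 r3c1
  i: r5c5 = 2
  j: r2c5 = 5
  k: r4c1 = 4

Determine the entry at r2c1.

3

Cage j is a single given cell, so r2c5 = 5.
Cage k is a single given cell; hence r4c1 = 4.
Cage e has product 90, which forces r5c4 = 3.
Cage i is a single given cell; hence r5c5 = 2.
Row 2 now contains 5; hence r2c1 = 3.
Cage h needs two cells with product 15; hence r3c1 = 5.
Cage g's pair has product 2, which forces r3c4 = 2.
Column 5 already has 2, so r3c5 = 1.
Column 4 now contains 2, leaving r4c4 = 5.
Column 5 already has 2, so r4c5 = 3.
Column 1 already has 5; hence r5c1 = 1.
Column 1 already has 1; hence r1c1 = 2.
The 3 cells of cage f must have product 20, so r1c2 = 5.
Cage a needs sum 8; hence r1c3 = 3.
The 3 cells of cage a must have sum 8, which forces r1c4 = 1.
3 is placed in column 5; hence r1c5 = 4.
The 3 cells of cage f must have product 20, which forces r2c2 = 2.
Row 2 now contains 2, which forces r2c3 = 1.
The 3 cells of cage d must have sum 9, which forces r2c4 = 4.
Row 3 already has 1, which forces r3c2 = 3.
Column 3 now contains 3, so r3c3 = 4.
Row 4 now contains 3, so r4c2 = 1.
Row 4 now contains 5; hence r4c3 = 2.
Column 2 already has 5; hence r5c2 = 4.
Column 3 already has 4, so r5c3 = 5.
Completed grid: 2 5 3 1 4 / 3 2 1 4 5 / 5 3 4 2 1 / 4 1 2 5 3 / 1 4 5 3 2.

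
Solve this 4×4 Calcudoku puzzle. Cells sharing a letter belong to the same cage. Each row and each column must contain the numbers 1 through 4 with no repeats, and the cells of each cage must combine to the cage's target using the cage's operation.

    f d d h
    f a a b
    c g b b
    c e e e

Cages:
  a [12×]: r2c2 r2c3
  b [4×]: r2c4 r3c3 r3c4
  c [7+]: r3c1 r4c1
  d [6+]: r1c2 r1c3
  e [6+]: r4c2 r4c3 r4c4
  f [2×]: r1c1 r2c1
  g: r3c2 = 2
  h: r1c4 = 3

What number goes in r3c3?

Cage h is a single given cell, so r1c4 = 3.
G is a freebie; hence r3c2 = 2.
2 is placed in row 3, which forces r3c3 = 1.
Row 3 already has 1, which forces r3c4 = 4.
Column 2 now contains 2, which forces r1c2 = 4.
Cage d's pair has sum 6, so r1c3 = 2.
Column 2 now contains 4, leaving r2c2 = 3.
Row 2 now contains 3, so r2c3 = 4.
The 3 cells of cage b must have product 4, which forces r2c4 = 1.
Row 3 already has 4, leaving r3c1 = 3.
The two cells of cage c must have sum 7, leaving r4c1 = 4.
Column 2 now contains 3, leaving r4c2 = 1.
2 is placed in column 3, which forces r4c3 = 3.
1 is placed in column 4, so r4c4 = 2.
Row 1 now contains 2; hence r1c1 = 1.
Row 2 already has 1, leaving r2c1 = 2.
Completed grid: 1 4 2 3 / 2 3 4 1 / 3 2 1 4 / 4 1 3 2.

1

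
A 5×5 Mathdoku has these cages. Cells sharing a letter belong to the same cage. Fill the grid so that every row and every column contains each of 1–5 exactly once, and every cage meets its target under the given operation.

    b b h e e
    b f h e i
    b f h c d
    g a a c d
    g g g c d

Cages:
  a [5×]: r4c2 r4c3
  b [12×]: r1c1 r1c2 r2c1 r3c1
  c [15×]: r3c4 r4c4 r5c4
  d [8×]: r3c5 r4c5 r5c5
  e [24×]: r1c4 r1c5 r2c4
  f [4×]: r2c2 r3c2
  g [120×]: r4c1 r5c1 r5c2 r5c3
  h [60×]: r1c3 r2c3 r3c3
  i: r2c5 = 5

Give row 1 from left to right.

I is a freebie, so r2c5 = 5.
The only place for 5 in row 1 is r1c3.
The two cells of cage a must have product 5, so r4c2 = 5.
5 is placed in column 3; hence r4c3 = 1.
1 is placed in row 4; hence r4c4 = 3.
Cage e has product 24, which forces r1c5 = 3.
The 4 cells of cage g must have product 120, leaving r5c1 = 5.
5 is placed in row 5, so r5c4 = 1.
Column 4 now contains 1, so r3c4 = 5.
The 3 cells of cage d must have product 8, leaving r3c5 = 1.
The two cells of cage f must have product 4; hence r2c2 = 1.
Row 3 already has 1, so r3c2 = 4.
Row 3 now contains 4, which forces r3c3 = 3.
Cage b needs product 12, which forces r1c1 = 1.
Column 2 now contains 1, so r1c2 = 2.
2 is placed in row 1, which forces r1c4 = 4.
Cage b has product 12, which forces r2c1 = 3.
Column 3 now contains 3; hence r2c3 = 4.
Column 4 now contains 4, which forces r2c4 = 2.
Row 3 now contains 3; hence r3c1 = 2.
2 is placed in column 1; hence r4c1 = 4.
4 is placed in row 4, which forces r4c5 = 2.
Cage g has product 120; hence r5c2 = 3.
Column 3 already has 4, so r5c3 = 2.
2 is placed in column 5, which forces r5c5 = 4.
Completed grid: 1 2 5 4 3 / 3 1 4 2 5 / 2 4 3 5 1 / 4 5 1 3 2 / 5 3 2 1 4.

1 2 5 4 3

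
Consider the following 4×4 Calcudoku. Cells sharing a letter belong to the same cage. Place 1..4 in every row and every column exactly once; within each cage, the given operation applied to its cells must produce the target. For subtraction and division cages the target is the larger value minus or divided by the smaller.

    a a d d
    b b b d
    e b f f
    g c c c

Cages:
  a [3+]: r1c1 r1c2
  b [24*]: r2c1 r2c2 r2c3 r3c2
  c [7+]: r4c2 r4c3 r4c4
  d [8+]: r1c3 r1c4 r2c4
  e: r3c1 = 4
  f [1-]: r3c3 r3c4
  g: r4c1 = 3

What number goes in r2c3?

4

Cage e is given; hence r3c1 = 4.
Cage g is given, which forces r4c1 = 3.
Cage d has sum 8; hence r2c4 = 1.
1 is placed in row 2, so r2c1 = 2.
Cage b needs product 24, leaving r3c2 = 1.
2 is placed in column 1, leaving r1c1 = 1.
Column 2 now contains 1; hence r1c2 = 2.
Column 2 now contains 2, so r4c2 = 4.
The 3 cells of cage c must have sum 7; hence r4c3 = 1.
Row 4 already has 4, so r4c4 = 2.
4 is placed in column 2, which forces r2c2 = 3.
Cage b needs product 24, leaving r2c3 = 4.
The two cells of cage f must have difference 1, which forces r3c3 = 2.
2 is placed in column 4, so r3c4 = 3.
Column 3 now contains 4, so r1c3 = 3.
Column 4 now contains 3, which forces r1c4 = 4.
The full grid is 1 2 3 4 / 2 3 4 1 / 4 1 2 3 / 3 4 1 2.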